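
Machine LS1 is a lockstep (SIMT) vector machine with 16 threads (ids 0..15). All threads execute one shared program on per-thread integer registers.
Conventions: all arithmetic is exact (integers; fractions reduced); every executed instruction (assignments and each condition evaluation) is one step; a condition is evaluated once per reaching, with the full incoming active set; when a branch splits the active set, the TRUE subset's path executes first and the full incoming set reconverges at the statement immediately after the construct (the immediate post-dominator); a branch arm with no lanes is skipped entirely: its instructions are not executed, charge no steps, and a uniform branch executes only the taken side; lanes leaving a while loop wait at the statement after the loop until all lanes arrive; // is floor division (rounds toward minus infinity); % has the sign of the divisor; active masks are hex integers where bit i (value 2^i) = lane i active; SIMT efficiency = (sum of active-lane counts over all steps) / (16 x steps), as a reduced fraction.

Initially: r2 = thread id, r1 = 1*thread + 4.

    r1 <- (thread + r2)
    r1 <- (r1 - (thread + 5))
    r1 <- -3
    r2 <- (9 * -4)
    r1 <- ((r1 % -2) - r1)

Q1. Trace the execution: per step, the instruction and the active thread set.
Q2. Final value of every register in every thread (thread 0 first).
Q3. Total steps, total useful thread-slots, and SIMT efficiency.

step 0: r1 <- (thread + r2)          0xffff
step 1: r1 <- (r1 - (thread + 5))    0xffff
step 2: r1 <- -3                     0xffff
step 3: r2 <- (9 * -4)               0xffff
step 4: r1 <- ((r1 % -2) - r1)       0xffff

Answer: 5 steps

r2: -36,-36,-36,-36,-36,-36,-36,-36,-36,-36,-36,-36,-36,-36,-36,-36
r1: 2,2,2,2,2,2,2,2,2,2,2,2,2,2,2,2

steps = 5; useful = 80; efficiency = 80/80 = 1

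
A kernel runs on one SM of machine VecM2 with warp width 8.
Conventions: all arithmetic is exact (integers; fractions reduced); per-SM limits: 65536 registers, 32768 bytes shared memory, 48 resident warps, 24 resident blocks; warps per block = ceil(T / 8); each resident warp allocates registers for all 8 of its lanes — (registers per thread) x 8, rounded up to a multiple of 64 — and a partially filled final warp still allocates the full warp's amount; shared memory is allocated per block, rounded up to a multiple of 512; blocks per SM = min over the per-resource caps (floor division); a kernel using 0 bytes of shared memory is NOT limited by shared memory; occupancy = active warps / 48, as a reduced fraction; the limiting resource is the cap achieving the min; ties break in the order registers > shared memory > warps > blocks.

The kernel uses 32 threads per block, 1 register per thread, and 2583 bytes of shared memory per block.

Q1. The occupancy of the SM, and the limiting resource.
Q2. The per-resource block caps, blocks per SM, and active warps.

Answer: occupancy 5/6, limited by shared memory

registers: 256 blocks
shared memory: 10 blocks
warps: 12 blocks
blocks: 24 blocks

Answer: 10 blocks, 40 active warps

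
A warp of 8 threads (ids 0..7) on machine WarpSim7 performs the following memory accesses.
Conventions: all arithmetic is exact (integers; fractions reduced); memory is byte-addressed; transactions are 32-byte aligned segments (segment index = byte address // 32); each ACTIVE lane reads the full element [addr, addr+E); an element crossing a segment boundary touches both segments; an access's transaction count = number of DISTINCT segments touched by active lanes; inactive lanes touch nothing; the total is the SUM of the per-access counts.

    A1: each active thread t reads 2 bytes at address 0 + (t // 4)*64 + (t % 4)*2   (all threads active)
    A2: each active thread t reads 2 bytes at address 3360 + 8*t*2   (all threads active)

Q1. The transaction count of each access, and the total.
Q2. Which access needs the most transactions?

A1: 2 transactions
A2: 4 transactions

Answer: 2,4; total 6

Answer: A2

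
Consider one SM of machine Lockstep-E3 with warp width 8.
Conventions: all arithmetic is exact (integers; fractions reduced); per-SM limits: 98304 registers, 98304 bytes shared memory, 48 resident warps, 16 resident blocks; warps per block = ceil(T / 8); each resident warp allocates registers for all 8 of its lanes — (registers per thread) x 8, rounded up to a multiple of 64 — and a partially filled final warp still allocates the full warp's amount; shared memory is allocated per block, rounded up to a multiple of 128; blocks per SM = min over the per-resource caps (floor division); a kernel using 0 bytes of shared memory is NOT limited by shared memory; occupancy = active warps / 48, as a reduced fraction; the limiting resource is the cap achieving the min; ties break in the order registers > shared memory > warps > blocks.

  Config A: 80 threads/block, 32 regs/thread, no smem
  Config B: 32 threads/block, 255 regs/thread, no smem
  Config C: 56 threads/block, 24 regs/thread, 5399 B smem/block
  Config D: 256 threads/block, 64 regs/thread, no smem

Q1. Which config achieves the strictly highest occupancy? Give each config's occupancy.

occupancies: A 5/6, B 1, C 7/8, D 2/3

Answer: B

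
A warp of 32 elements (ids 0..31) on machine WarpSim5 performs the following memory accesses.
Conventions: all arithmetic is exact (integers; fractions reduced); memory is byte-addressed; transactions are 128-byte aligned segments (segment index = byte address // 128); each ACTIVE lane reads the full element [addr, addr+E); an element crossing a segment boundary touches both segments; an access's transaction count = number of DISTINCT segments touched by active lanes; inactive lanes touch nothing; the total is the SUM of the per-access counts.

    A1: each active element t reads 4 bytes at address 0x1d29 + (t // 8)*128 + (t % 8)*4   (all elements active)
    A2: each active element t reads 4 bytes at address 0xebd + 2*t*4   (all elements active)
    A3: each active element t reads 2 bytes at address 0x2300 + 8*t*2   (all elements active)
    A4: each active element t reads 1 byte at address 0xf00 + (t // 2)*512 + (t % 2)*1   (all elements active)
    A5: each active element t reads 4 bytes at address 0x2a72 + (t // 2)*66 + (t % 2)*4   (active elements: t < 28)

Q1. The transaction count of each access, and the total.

A1: 4 transactions
A2: 3 transactions
A3: 4 transactions
A4: 16 transactions
A5: 8 transactions

Answer: 4,3,4,16,8; total 35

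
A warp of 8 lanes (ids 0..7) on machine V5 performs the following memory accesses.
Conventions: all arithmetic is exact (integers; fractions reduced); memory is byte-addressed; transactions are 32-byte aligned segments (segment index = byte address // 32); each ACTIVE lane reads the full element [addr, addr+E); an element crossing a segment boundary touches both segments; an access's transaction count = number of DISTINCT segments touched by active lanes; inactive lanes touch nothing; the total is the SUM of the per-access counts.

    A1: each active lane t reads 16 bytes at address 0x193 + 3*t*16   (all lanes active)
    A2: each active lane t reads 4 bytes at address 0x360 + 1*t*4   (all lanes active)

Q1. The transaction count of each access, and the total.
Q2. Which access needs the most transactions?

A1: 12 transactions
A2: 1 transaction

Answer: 12,1; total 13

Answer: A1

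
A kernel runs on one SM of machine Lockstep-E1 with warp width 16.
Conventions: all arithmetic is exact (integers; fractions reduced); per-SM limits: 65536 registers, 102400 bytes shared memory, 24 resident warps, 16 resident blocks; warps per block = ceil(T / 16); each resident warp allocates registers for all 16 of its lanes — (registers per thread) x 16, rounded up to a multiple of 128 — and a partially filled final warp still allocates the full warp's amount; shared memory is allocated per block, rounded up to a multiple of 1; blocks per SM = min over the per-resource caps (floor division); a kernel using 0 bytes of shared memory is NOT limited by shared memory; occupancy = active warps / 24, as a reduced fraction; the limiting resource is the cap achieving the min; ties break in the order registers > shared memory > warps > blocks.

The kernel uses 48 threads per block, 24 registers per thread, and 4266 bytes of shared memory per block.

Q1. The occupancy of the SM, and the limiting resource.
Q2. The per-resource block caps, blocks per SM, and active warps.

Answer: occupancy 1, limited by warps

registers: 56 blocks
shared memory: 24 blocks
warps: 8 blocks
blocks: 16 blocks

Answer: 8 blocks, 24 active warps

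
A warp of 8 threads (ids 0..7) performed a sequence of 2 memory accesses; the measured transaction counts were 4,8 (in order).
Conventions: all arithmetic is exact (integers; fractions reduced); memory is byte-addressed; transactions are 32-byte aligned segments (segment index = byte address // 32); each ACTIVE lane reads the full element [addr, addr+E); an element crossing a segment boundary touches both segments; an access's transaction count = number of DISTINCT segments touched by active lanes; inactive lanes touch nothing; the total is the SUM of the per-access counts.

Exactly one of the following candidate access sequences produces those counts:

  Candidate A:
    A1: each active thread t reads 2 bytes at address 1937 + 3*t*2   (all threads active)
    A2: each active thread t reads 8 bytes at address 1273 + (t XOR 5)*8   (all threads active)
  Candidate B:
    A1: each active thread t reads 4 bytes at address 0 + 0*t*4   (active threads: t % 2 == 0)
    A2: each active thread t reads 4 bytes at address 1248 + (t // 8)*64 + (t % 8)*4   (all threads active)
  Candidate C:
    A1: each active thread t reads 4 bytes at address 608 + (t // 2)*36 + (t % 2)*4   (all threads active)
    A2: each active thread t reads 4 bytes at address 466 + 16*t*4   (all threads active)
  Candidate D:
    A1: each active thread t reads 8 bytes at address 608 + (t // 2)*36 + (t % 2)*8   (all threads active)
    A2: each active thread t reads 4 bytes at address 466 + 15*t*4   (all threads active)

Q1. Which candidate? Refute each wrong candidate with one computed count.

A: A1 gives 2 transactions, not 4
B: A1 gives 1 transaction, not 4
D: A2 gives 9 transactions, not 8
C: all counts match (4,8)

Answer: C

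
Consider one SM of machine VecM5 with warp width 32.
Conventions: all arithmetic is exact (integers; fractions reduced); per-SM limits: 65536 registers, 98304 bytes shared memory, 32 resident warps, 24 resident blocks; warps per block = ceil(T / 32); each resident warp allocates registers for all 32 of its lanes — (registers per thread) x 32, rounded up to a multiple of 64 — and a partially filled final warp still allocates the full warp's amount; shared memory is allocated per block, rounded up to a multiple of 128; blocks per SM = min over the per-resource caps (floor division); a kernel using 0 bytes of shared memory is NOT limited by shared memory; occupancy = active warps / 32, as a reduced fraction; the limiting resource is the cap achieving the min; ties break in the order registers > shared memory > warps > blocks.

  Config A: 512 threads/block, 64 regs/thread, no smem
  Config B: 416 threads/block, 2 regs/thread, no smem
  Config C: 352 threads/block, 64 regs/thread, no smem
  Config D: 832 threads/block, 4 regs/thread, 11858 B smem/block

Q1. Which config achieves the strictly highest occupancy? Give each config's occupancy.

occupancies: A 1, B 13/16, C 11/16, D 13/16

Answer: A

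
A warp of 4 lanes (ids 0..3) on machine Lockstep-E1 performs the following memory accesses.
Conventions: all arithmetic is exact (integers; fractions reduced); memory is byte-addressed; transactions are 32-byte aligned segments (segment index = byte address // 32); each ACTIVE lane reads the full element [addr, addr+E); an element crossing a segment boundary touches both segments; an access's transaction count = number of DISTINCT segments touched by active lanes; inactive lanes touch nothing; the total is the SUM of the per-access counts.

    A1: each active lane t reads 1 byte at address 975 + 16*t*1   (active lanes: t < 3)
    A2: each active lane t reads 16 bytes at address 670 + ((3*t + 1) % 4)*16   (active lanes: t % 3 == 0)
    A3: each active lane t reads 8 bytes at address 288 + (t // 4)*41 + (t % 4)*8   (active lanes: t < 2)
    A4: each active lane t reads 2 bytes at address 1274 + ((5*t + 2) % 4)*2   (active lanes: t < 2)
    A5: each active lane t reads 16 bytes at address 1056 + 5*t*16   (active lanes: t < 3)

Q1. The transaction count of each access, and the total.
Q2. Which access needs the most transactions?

A1: 2 transactions
A2: 2 transactions
A3: 1 transaction
A4: 2 transactions
A5: 3 transactions

Answer: 2,2,1,2,3; total 10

Answer: A5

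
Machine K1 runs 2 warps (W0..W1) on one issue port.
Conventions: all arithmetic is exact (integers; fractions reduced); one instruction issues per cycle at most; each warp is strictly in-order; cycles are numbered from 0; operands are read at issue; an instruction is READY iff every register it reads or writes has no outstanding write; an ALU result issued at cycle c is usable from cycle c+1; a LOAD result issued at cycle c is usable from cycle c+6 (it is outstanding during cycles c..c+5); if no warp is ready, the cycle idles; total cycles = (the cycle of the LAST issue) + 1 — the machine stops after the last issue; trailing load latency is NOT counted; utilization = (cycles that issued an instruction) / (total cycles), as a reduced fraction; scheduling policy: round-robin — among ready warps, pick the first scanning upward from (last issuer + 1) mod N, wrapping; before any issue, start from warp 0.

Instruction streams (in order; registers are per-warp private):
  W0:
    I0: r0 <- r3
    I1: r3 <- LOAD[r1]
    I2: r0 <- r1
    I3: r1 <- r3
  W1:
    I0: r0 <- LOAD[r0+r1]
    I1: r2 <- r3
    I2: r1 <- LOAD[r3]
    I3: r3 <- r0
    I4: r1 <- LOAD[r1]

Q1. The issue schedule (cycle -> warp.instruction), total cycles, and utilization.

cycle 0: W0.I0
cycle 1: W1.I0
cycle 2: W0.I1
cycle 3: W1.I1
cycle 4: W0.I2
cycle 5: W1.I2
cycle 6: idle
cycle 7: W1.I3
cycle 8: W0.I3
cycle 9: idle
cycle 10: idle
cycle 11: W1.I4

Answer: 12 cycles, utilization 3/4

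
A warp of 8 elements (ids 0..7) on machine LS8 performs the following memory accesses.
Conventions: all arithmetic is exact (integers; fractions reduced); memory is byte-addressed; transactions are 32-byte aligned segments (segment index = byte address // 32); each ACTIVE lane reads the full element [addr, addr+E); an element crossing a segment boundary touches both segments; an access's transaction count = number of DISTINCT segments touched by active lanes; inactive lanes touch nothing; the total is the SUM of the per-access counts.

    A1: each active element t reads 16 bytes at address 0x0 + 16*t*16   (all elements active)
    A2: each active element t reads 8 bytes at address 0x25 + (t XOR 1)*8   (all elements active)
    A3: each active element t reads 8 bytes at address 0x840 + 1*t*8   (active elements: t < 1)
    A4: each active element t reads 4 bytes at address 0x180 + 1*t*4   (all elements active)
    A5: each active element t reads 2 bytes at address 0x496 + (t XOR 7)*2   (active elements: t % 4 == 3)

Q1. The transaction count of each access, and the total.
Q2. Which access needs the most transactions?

A1: 8 transactions
A2: 3 transactions
A3: 1 transaction
A4: 1 transaction
A5: 1 transaction

Answer: 8,3,1,1,1; total 14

Answer: A1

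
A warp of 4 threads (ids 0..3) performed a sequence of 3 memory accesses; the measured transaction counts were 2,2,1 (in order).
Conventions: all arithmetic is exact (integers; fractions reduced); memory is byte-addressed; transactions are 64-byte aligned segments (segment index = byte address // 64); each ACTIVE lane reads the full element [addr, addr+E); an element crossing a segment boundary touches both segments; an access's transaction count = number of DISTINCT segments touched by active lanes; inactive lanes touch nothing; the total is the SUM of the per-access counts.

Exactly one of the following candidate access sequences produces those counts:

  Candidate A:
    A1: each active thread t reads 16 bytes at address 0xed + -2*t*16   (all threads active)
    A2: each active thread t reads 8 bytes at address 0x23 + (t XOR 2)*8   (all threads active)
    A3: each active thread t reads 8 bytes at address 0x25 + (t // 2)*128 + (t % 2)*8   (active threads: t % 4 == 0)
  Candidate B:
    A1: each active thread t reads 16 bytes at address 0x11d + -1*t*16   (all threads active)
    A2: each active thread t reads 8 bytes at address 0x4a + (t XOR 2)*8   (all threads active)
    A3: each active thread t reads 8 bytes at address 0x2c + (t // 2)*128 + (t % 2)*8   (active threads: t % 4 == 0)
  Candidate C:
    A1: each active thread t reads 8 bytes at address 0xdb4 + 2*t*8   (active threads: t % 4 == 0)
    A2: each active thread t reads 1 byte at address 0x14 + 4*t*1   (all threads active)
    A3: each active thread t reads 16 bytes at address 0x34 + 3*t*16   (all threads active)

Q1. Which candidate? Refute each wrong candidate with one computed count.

B: A2 gives 1 transaction, not 2
C: A1 gives 1 transaction, not 2
A: all counts match (2,2,1)

Answer: A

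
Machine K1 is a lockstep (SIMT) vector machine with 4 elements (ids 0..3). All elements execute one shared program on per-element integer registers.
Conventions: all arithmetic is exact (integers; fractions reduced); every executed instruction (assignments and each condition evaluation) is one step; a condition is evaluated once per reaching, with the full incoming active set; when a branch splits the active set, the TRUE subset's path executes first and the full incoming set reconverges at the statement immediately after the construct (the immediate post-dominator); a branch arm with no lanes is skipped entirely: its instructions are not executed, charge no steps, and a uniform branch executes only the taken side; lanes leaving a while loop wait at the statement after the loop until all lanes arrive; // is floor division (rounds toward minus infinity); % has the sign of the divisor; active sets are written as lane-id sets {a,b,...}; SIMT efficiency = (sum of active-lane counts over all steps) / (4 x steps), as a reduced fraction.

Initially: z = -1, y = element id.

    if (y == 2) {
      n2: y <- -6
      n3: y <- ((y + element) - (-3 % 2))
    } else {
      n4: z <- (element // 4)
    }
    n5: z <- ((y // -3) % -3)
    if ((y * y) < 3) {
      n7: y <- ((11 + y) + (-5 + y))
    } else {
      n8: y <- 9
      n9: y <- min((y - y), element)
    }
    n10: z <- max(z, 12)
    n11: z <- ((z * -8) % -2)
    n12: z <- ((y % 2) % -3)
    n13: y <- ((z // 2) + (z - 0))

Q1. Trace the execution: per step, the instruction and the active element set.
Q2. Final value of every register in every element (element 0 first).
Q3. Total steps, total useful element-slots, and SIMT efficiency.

step 0: eval (y == 2)                {0,1,2,3}
step 1: y <- -6                      {2}
step 2: y <- ((y + element) - (-3 % 2)) {2}
step 3: z <- (element // 4)          {0,1,3}
step 4: z <- ((y // -3) % -3)        {0,1,2,3}
step 5: eval ((y * y) < 3)           {0,1,2,3}
step 6: y <- ((11 + y) + (-5 + y))   {0,1}
step 7: y <- 9                       {2,3}
step 8: y <- min((y - y), element)   {2,3}
step 9: z <- max(z, 12)              {0,1,2,3}
step 10: z <- ((z * -8) % -2)         {0,1,2,3}
step 11: z <- ((y % 2) % -3)          {0,1,2,3}
step 12: y <- ((z // 2) + (z - 0))    {0,1,2,3}

Answer: 13 steps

z: 0,0,0,0
y: 0,0,0,0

steps = 13; useful = 39; efficiency = 39/52 = 3/4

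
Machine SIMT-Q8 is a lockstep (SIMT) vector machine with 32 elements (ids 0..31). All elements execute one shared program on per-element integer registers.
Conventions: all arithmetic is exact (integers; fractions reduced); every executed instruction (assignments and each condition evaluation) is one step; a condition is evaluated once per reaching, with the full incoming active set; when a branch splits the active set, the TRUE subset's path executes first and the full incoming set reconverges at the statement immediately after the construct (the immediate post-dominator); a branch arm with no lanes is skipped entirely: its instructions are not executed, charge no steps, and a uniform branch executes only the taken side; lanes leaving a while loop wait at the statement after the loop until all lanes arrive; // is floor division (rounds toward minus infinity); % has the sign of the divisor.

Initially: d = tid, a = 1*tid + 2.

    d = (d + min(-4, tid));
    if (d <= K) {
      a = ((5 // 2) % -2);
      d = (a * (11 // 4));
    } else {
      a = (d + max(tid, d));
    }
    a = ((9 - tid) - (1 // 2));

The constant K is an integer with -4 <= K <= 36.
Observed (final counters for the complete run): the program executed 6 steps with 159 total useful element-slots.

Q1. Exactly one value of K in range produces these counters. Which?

Answer: K = 26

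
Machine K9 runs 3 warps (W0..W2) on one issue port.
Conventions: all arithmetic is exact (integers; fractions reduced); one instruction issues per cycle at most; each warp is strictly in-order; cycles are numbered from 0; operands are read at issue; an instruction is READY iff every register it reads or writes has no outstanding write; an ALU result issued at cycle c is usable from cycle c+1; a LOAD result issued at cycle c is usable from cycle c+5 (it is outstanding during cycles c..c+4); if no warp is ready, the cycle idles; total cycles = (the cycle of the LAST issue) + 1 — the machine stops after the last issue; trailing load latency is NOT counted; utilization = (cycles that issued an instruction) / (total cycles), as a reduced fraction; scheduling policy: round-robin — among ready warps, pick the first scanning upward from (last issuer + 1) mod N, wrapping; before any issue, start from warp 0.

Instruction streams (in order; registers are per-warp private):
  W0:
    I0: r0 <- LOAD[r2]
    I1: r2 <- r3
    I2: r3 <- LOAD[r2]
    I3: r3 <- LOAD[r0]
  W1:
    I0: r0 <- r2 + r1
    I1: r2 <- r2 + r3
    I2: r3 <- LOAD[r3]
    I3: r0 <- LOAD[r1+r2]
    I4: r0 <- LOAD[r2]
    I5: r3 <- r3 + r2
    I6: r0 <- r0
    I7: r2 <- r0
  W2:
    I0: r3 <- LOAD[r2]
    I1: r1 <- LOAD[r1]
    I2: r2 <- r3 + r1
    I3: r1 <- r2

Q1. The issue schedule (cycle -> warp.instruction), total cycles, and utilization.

cycle 0: W0.I0
cycle 1: W1.I0
cycle 2: W2.I0
cycle 3: W0.I1
cycle 4: W1.I1
cycle 5: W2.I1
cycle 6: W0.I2
cycle 7: W1.I2
cycle 8: W1.I3
cycle 9: idle
cycle 10: W2.I2
cycle 11: W0.I3
cycle 12: W2.I3
cycle 13: W1.I4
cycle 14: W1.I5
cycle 15: idle
cycle 16: idle
cycle 17: idle
cycle 18: W1.I6
cycle 19: W1.I7

Answer: 20 cycles, utilization 4/5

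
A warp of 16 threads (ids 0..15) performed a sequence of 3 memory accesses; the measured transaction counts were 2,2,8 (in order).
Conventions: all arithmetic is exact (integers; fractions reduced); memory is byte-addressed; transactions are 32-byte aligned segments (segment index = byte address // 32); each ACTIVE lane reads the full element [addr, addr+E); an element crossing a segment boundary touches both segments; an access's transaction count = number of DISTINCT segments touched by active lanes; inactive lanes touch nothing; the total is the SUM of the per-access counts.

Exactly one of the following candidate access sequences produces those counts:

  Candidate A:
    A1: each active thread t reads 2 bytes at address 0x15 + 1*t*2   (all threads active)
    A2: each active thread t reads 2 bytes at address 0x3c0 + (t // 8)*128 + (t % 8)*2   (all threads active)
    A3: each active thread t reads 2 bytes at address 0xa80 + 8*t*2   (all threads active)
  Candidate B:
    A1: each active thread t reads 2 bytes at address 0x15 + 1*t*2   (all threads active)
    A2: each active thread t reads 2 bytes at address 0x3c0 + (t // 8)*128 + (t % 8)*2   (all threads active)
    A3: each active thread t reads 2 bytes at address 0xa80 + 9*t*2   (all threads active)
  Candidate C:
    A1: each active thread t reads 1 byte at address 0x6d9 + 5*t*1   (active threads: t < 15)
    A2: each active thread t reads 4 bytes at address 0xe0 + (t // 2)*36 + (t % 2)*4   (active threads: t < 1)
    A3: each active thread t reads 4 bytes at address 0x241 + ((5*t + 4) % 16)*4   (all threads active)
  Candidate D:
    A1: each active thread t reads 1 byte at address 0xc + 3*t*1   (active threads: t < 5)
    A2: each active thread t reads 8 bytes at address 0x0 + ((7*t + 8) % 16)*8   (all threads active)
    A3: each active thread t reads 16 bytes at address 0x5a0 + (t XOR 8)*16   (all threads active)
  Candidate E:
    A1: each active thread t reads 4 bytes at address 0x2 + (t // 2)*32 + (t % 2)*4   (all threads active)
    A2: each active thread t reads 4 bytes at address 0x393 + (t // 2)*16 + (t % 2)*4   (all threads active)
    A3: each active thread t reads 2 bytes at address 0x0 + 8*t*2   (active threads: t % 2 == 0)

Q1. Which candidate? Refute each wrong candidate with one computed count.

B: A3 gives 9 transactions, not 8
C: A1 gives 3 transactions, not 2
D: A1 gives 1 transaction, not 2
E: A1 gives 8 transactions, not 2
A: all counts match (2,2,8)

Answer: A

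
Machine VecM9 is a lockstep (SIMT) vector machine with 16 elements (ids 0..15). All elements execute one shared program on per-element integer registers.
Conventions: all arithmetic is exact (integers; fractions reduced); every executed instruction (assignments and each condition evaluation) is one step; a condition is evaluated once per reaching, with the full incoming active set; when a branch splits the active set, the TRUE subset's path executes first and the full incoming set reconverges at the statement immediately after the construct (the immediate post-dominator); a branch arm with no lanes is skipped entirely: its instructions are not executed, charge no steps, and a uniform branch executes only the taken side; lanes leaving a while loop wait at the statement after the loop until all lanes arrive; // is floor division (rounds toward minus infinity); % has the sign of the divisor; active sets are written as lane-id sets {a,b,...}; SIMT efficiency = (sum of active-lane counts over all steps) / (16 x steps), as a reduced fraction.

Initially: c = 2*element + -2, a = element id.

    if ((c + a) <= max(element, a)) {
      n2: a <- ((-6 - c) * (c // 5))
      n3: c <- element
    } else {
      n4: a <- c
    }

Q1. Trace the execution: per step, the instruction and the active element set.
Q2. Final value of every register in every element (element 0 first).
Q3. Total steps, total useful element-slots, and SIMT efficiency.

step 0: eval ((c + a) <= max(element, a)) {0,1,2,3,4,5,6,7,8,9,10,11,12,13,14,15}
step 1: a <- ((-6 - c) * (c // 5))   {0,1}
step 2: c <- element                 {0,1}
step 3: a <- c                       {2,3,4,5,6,7,8,9,10,11,12,13,14,15}

Answer: 4 steps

c: 0,1,2,4,6,8,10,12,14,16,18,20,22,24,26,28
a: 4,0,2,4,6,8,10,12,14,16,18,20,22,24,26,28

steps = 4; useful = 34; efficiency = 34/64 = 17/32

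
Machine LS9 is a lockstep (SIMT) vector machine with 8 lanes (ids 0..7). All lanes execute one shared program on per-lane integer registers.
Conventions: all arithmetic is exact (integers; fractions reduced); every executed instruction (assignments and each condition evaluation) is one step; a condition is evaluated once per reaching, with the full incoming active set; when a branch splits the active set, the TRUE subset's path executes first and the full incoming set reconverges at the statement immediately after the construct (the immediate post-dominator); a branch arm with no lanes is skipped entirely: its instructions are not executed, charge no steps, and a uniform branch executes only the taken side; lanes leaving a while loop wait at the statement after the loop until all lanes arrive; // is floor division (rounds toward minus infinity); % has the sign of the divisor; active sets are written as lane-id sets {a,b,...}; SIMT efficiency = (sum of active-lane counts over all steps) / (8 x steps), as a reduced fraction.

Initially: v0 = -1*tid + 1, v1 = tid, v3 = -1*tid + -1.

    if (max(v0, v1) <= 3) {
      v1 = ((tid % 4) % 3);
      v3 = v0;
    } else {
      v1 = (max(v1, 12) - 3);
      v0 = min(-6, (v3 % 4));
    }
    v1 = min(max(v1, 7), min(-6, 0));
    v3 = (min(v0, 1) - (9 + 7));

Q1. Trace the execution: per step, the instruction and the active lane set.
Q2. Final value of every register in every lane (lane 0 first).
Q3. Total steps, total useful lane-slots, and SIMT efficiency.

step 0: eval (max(v0, v1) <= 3)      {0,1,2,3,4,5,6,7}
step 1: v1 <- ((tid % 4) % 3)        {0,1,2,3}
step 2: v3 <- v0                     {0,1,2,3}
step 3: v1 <- (max(v1, 12) - 3)      {4,5,6,7}
step 4: v0 <- min(-6, (v3 % 4))      {4,5,6,7}
step 5: v1 <- min(max(v1, 7), min(-6, 0)) {0,1,2,3,4,5,6,7}
step 6: v3 <- (min(v0, 1) - (9 + 7)) {0,1,2,3,4,5,6,7}

Answer: 7 steps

v0: 1,0,-1,-2,-6,-6,-6,-6
v1: -6,-6,-6,-6,-6,-6,-6,-6
v3: -15,-16,-17,-18,-22,-22,-22,-22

steps = 7; useful = 40; efficiency = 40/56 = 5/7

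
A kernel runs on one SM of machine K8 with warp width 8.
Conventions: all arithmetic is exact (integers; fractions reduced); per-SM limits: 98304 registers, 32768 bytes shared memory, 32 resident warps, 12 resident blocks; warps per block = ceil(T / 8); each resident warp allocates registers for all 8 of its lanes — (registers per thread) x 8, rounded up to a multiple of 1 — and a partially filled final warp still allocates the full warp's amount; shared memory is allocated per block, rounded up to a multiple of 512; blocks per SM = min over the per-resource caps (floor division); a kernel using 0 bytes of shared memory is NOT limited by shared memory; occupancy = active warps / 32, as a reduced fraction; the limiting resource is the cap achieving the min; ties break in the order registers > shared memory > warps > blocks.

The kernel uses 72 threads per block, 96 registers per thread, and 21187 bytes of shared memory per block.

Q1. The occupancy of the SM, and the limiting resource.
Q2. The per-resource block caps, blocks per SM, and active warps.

Answer: occupancy 9/32, limited by shared memory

registers: 14 blocks
shared memory: 1 block
warps: 3 blocks
blocks: 12 blocks

Answer: 1 block, 9 active warps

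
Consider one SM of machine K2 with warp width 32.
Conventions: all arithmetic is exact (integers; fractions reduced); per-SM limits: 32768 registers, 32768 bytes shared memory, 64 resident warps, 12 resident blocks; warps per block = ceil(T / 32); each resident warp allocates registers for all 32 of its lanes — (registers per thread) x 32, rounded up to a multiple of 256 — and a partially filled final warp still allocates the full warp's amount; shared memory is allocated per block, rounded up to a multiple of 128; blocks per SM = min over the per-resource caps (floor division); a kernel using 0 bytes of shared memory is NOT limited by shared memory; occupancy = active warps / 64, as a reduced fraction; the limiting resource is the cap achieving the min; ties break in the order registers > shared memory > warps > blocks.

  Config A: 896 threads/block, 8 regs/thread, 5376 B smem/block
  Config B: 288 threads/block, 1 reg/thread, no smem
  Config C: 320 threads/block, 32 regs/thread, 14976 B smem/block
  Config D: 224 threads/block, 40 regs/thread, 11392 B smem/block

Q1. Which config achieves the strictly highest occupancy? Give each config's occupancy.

occupancies: A 7/8, B 63/64, C 5/16, D 7/32

Answer: B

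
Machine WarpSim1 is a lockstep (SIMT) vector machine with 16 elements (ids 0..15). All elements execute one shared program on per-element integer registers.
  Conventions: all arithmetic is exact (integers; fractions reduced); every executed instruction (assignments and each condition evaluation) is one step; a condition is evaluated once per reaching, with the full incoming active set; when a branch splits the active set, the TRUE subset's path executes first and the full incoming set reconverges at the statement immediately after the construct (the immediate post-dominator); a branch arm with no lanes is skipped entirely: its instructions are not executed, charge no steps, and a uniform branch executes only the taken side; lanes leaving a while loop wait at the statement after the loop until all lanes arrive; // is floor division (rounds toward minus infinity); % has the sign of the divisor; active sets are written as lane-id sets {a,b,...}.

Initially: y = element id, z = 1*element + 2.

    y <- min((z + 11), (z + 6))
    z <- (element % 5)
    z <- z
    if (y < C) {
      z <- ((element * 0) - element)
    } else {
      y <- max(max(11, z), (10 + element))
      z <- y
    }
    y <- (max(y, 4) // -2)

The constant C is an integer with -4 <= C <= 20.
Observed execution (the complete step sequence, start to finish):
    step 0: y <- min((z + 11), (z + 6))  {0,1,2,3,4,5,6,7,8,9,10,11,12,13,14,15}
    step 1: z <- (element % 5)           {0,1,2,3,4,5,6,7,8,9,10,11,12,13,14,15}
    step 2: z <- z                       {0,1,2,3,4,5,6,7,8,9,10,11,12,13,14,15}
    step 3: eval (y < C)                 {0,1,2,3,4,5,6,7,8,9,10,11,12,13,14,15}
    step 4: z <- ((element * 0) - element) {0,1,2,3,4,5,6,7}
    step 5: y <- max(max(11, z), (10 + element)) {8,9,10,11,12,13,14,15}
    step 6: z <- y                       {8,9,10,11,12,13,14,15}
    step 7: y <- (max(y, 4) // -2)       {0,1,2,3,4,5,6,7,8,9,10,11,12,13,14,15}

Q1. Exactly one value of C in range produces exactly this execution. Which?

Answer: C = 16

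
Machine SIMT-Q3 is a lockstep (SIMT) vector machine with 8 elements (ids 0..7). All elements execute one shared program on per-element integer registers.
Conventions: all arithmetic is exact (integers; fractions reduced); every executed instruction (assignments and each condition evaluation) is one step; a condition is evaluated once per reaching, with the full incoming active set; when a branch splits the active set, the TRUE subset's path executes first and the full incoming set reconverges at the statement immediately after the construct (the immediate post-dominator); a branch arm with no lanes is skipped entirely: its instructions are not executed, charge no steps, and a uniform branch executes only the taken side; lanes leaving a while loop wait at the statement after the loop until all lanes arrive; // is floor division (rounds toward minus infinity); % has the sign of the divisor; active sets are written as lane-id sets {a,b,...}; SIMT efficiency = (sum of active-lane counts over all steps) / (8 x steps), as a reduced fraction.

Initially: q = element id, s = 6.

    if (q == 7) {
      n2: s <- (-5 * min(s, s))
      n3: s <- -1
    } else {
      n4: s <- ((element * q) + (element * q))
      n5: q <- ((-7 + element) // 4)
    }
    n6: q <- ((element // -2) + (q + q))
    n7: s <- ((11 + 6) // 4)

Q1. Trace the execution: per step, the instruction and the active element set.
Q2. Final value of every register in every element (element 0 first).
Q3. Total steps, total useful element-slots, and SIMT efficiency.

step 0: eval (q == 7)                {0,1,2,3,4,5,6,7}
step 1: s <- (-5 * min(s, s))        {7}
step 2: s <- -1                      {7}
step 3: s <- ((element * q) + (element * q)) {0,1,2,3,4,5,6}
step 4: q <- ((-7 + element) // 4)   {0,1,2,3,4,5,6}
step 5: q <- ((element // -2) + (q + q)) {0,1,2,3,4,5,6,7}
step 6: s <- ((11 + 6) // 4)         {0,1,2,3,4,5,6,7}

Answer: 7 steps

q: -4,-5,-5,-4,-4,-5,-5,10
s: 4,4,4,4,4,4,4,4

steps = 7; useful = 40; efficiency = 40/56 = 5/7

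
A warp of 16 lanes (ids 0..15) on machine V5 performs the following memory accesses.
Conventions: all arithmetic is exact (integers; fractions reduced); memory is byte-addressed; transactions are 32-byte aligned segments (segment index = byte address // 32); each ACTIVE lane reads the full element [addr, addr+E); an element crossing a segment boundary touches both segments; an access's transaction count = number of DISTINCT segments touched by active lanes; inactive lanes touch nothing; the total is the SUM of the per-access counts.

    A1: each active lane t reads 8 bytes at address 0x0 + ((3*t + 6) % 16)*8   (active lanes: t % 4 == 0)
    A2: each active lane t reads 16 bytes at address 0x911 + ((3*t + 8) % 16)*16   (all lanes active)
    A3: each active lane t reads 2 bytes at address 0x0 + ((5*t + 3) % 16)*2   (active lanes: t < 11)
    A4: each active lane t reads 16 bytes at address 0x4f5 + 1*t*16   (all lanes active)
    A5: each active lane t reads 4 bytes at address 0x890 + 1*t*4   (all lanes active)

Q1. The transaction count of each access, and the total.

A1: 4 transactions
A2: 9 transactions
A3: 1 transaction
A4: 9 transactions
A5: 3 transactions

Answer: 4,9,1,9,3; total 26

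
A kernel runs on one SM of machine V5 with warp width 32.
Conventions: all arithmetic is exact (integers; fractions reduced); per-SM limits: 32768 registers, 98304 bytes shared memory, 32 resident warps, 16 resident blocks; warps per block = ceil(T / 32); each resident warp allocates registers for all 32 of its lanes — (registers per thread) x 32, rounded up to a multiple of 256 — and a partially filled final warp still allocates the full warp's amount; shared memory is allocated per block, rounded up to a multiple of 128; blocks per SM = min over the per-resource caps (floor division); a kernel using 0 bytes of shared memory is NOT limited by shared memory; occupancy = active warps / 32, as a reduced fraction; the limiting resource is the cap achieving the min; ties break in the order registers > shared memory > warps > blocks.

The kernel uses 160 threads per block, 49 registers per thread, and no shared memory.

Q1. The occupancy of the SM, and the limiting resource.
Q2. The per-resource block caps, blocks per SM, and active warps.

Answer: occupancy 15/32, limited by registers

registers: 3 blocks
shared memory: no limit (kernel uses none)
warps: 6 blocks
blocks: 16 blocks

Answer: 3 blocks, 15 active warps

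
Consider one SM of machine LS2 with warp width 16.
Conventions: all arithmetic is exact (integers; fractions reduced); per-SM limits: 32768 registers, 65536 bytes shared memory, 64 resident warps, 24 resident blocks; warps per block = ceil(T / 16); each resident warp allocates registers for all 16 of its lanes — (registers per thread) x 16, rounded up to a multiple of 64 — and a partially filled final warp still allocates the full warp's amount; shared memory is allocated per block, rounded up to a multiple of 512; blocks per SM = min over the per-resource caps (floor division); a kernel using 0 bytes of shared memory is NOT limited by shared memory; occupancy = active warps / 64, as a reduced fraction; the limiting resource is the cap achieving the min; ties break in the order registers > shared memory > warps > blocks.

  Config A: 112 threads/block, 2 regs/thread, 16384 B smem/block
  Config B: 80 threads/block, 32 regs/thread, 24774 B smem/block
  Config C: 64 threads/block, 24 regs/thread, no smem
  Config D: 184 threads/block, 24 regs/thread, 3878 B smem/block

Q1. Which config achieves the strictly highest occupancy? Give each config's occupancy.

occupancies: A 7/16, B 5/32, C 1, D 15/16

Answer: C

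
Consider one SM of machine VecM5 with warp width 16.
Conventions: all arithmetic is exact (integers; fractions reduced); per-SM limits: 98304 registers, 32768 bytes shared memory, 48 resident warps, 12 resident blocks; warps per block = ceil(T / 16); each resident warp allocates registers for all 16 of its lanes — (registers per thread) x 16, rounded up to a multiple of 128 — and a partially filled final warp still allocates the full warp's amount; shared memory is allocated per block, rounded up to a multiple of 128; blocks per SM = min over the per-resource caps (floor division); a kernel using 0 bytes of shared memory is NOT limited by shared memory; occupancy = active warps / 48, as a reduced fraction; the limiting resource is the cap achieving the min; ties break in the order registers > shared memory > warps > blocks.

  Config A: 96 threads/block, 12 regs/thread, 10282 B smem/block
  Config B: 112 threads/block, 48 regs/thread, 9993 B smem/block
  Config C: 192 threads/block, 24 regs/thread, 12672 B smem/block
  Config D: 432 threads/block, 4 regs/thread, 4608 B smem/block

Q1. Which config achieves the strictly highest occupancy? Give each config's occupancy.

occupancies: A 3/8, B 7/16, C 1/2, D 9/16

Answer: D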